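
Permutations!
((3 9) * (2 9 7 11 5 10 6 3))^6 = (11) = [0, 1, 2, 3, 4, 5, 6, 7, 8, 9, 10, 11]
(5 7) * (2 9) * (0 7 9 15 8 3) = [7, 1, 15, 0, 4, 9, 6, 5, 3, 2, 10, 11, 12, 13, 14, 8] = (0 7 5 9 2 15 8 3)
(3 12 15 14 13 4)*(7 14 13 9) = (3 12 15 13 4)(7 14 9) = [0, 1, 2, 12, 3, 5, 6, 14, 8, 7, 10, 11, 15, 4, 9, 13]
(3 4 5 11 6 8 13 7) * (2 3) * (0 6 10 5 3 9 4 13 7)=(0 6 8 7 2 9 4 3 13)(5 11 10)=[6, 1, 9, 13, 3, 11, 8, 2, 7, 4, 5, 10, 12, 0]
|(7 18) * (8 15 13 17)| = |(7 18)(8 15 13 17)| = 4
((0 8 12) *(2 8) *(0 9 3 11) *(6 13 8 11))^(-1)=(0 11 2)(3 9 12 8 13 6)=[11, 1, 0, 9, 4, 5, 3, 7, 13, 12, 10, 2, 8, 6]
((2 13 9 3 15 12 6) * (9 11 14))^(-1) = [0, 1, 6, 9, 4, 5, 12, 7, 8, 14, 10, 13, 15, 2, 11, 3] = (2 6 12 15 3 9 14 11 13)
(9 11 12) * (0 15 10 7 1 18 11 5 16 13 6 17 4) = (0 15 10 7 1 18 11 12 9 5 16 13 6 17 4) = [15, 18, 2, 3, 0, 16, 17, 1, 8, 5, 7, 12, 9, 6, 14, 10, 13, 4, 11]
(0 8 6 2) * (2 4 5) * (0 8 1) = [1, 0, 8, 3, 5, 2, 4, 7, 6] = (0 1)(2 8 6 4 5)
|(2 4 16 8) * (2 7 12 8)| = |(2 4 16)(7 12 8)| = 3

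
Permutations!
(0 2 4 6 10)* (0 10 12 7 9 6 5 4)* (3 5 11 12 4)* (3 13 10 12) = [2, 1, 0, 5, 11, 13, 4, 9, 8, 6, 12, 3, 7, 10] = (0 2)(3 5 13 10 12 7 9 6 4 11)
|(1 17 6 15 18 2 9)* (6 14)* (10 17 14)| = 14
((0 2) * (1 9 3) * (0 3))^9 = [9, 3, 0, 2, 4, 5, 6, 7, 8, 1] = (0 9 1 3 2)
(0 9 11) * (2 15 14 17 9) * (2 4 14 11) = (0 4 14 17 9 2 15 11) = [4, 1, 15, 3, 14, 5, 6, 7, 8, 2, 10, 0, 12, 13, 17, 11, 16, 9]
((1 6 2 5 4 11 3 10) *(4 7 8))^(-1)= (1 10 3 11 4 8 7 5 2 6)= [0, 10, 6, 11, 8, 2, 1, 5, 7, 9, 3, 4]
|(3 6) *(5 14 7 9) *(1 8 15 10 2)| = |(1 8 15 10 2)(3 6)(5 14 7 9)| = 20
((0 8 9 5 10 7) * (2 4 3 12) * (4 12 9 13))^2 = [13, 1, 2, 5, 9, 7, 6, 8, 4, 10, 0, 11, 12, 3] = (0 13 3 5 7 8 4 9 10)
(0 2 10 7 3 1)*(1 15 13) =(0 2 10 7 3 15 13 1) =[2, 0, 10, 15, 4, 5, 6, 3, 8, 9, 7, 11, 12, 1, 14, 13]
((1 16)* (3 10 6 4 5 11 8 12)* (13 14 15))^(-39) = (1 16)(3 10 6 4 5 11 8 12) = [0, 16, 2, 10, 5, 11, 4, 7, 12, 9, 6, 8, 3, 13, 14, 15, 1]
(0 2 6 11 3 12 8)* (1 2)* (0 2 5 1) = (1 5)(2 6 11 3 12 8) = [0, 5, 6, 12, 4, 1, 11, 7, 2, 9, 10, 3, 8]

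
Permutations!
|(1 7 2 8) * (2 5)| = |(1 7 5 2 8)| = 5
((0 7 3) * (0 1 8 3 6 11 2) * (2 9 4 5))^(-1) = (0 2 5 4 9 11 6 7)(1 3 8) = [2, 3, 5, 8, 9, 4, 7, 0, 1, 11, 10, 6]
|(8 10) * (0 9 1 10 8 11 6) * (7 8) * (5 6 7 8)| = |(0 9 1 10 11 7 5 6)| = 8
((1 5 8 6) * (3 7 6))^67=(1 5 8 3 7 6)=[0, 5, 2, 7, 4, 8, 1, 6, 3]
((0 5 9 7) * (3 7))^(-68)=(0 9 7 5 3)=[9, 1, 2, 0, 4, 3, 6, 5, 8, 7]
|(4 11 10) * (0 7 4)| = |(0 7 4 11 10)| = 5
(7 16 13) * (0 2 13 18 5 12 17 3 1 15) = (0 2 13 7 16 18 5 12 17 3 1 15) = [2, 15, 13, 1, 4, 12, 6, 16, 8, 9, 10, 11, 17, 7, 14, 0, 18, 3, 5]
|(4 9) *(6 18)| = |(4 9)(6 18)| = 2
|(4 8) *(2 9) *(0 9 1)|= |(0 9 2 1)(4 8)|= 4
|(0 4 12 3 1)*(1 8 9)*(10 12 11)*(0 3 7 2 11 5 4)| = 20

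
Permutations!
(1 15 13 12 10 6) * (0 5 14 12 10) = (0 5 14 12)(1 15 13 10 6) = [5, 15, 2, 3, 4, 14, 1, 7, 8, 9, 6, 11, 0, 10, 12, 13]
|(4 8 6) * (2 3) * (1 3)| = |(1 3 2)(4 8 6)| = 3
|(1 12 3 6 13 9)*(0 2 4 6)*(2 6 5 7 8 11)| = 42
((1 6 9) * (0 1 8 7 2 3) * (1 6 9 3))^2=(0 3 6)(1 8 2 9 7)=[3, 8, 9, 6, 4, 5, 0, 1, 2, 7]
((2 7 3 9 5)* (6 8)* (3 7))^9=(2 3 9 5)(6 8)=[0, 1, 3, 9, 4, 2, 8, 7, 6, 5]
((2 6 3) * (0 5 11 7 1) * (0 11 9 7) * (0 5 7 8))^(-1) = (0 8 9 5 11 1 7)(2 3 6) = [8, 7, 3, 6, 4, 11, 2, 0, 9, 5, 10, 1]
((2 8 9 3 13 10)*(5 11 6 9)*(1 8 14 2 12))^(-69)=(1 8 5 11 6 9 3 13 10 12)(2 14)=[0, 8, 14, 13, 4, 11, 9, 7, 5, 3, 12, 6, 1, 10, 2]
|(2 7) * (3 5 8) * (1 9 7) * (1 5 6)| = 8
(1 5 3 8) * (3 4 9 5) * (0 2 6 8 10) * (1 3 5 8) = [2, 5, 6, 10, 9, 4, 1, 7, 3, 8, 0] = (0 2 6 1 5 4 9 8 3 10)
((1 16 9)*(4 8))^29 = (1 9 16)(4 8) = [0, 9, 2, 3, 8, 5, 6, 7, 4, 16, 10, 11, 12, 13, 14, 15, 1]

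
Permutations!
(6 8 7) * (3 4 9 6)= [0, 1, 2, 4, 9, 5, 8, 3, 7, 6]= (3 4 9 6 8 7)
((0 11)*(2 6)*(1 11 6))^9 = [11, 2, 6, 3, 4, 5, 0, 7, 8, 9, 10, 1] = (0 11 1 2 6)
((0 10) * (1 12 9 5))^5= [10, 12, 2, 3, 4, 1, 6, 7, 8, 5, 0, 11, 9]= (0 10)(1 12 9 5)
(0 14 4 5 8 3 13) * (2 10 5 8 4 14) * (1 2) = (14)(0 1 2 10 5 4 8 3 13) = [1, 2, 10, 13, 8, 4, 6, 7, 3, 9, 5, 11, 12, 0, 14]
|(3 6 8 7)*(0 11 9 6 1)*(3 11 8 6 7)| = 12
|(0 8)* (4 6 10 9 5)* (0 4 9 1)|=6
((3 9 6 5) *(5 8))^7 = (3 6 5 9 8) = [0, 1, 2, 6, 4, 9, 5, 7, 3, 8]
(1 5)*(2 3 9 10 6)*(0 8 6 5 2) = (0 8 6)(1 2 3 9 10 5) = [8, 2, 3, 9, 4, 1, 0, 7, 6, 10, 5]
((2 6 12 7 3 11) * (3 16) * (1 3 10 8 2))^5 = (1 11 3)(2 10 7 6 8 16 12) = [0, 11, 10, 1, 4, 5, 8, 6, 16, 9, 7, 3, 2, 13, 14, 15, 12]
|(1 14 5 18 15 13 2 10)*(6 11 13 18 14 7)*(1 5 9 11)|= 42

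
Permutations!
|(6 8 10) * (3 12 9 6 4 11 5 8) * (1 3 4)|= |(1 3 12 9 6 4 11 5 8 10)|= 10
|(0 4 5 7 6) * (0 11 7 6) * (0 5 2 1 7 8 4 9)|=8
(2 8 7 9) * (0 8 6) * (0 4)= (0 8 7 9 2 6 4)= [8, 1, 6, 3, 0, 5, 4, 9, 7, 2]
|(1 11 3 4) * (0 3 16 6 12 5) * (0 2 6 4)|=|(0 3)(1 11 16 4)(2 6 12 5)|=4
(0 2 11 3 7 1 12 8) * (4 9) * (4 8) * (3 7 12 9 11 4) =[2, 9, 4, 12, 11, 5, 6, 1, 0, 8, 10, 7, 3] =(0 2 4 11 7 1 9 8)(3 12)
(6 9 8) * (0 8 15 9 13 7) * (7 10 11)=(0 8 6 13 10 11 7)(9 15)=[8, 1, 2, 3, 4, 5, 13, 0, 6, 15, 11, 7, 12, 10, 14, 9]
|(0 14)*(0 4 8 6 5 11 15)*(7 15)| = |(0 14 4 8 6 5 11 7 15)| = 9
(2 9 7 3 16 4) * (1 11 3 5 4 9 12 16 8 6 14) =[0, 11, 12, 8, 2, 4, 14, 5, 6, 7, 10, 3, 16, 13, 1, 15, 9] =(1 11 3 8 6 14)(2 12 16 9 7 5 4)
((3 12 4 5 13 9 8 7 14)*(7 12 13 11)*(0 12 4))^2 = (3 9 4 11 14 13 8 5 7) = [0, 1, 2, 9, 11, 7, 6, 3, 5, 4, 10, 14, 12, 8, 13]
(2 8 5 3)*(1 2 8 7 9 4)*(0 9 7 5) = (0 9 4 1 2 5 3 8) = [9, 2, 5, 8, 1, 3, 6, 7, 0, 4]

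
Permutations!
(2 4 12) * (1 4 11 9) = (1 4 12 2 11 9) = [0, 4, 11, 3, 12, 5, 6, 7, 8, 1, 10, 9, 2]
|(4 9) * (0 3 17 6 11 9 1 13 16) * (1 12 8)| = 12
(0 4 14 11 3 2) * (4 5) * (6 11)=(0 5 4 14 6 11 3 2)=[5, 1, 0, 2, 14, 4, 11, 7, 8, 9, 10, 3, 12, 13, 6]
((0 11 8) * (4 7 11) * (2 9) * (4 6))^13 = (0 6 4 7 11 8)(2 9) = [6, 1, 9, 3, 7, 5, 4, 11, 0, 2, 10, 8]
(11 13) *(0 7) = (0 7)(11 13) = [7, 1, 2, 3, 4, 5, 6, 0, 8, 9, 10, 13, 12, 11]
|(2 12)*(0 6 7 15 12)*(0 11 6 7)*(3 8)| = 14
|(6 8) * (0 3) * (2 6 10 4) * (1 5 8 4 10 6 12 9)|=8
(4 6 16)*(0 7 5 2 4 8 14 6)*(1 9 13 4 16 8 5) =(0 7 1 9 13 4)(2 16 5)(6 8 14) =[7, 9, 16, 3, 0, 2, 8, 1, 14, 13, 10, 11, 12, 4, 6, 15, 5]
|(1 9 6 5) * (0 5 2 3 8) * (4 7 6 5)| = 21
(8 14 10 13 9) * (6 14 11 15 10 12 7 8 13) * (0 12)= (0 12 7 8 11 15 10 6 14)(9 13)= [12, 1, 2, 3, 4, 5, 14, 8, 11, 13, 6, 15, 7, 9, 0, 10]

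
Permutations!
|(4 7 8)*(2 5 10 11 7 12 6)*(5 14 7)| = 21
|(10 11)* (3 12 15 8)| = |(3 12 15 8)(10 11)| = 4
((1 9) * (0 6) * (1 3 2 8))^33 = (0 6)(1 2 9 8 3) = [6, 2, 9, 1, 4, 5, 0, 7, 3, 8]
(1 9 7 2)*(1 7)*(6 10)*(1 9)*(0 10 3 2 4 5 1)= [10, 0, 7, 2, 5, 1, 3, 4, 8, 9, 6]= (0 10 6 3 2 7 4 5 1)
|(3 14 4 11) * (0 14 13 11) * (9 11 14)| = 7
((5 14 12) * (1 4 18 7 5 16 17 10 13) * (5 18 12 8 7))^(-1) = (1 13 10 17 16 12 4)(5 18 7 8 14) = [0, 13, 2, 3, 1, 18, 6, 8, 14, 9, 17, 11, 4, 10, 5, 15, 12, 16, 7]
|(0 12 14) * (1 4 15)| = |(0 12 14)(1 4 15)| = 3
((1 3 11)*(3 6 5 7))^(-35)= [0, 6, 2, 11, 4, 7, 5, 3, 8, 9, 10, 1]= (1 6 5 7 3 11)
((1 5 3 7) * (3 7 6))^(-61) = (1 7 5)(3 6) = [0, 7, 2, 6, 4, 1, 3, 5]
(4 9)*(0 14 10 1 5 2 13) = (0 14 10 1 5 2 13)(4 9) = [14, 5, 13, 3, 9, 2, 6, 7, 8, 4, 1, 11, 12, 0, 10]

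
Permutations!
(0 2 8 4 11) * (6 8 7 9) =(0 2 7 9 6 8 4 11) =[2, 1, 7, 3, 11, 5, 8, 9, 4, 6, 10, 0]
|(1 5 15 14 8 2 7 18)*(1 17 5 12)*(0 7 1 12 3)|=11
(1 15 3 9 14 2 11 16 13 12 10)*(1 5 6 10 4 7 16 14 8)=(1 15 3 9 8)(2 11 14)(4 7 16 13 12)(5 6 10)=[0, 15, 11, 9, 7, 6, 10, 16, 1, 8, 5, 14, 4, 12, 2, 3, 13]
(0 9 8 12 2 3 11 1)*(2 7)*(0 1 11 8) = (0 9)(2 3 8 12 7) = [9, 1, 3, 8, 4, 5, 6, 2, 12, 0, 10, 11, 7]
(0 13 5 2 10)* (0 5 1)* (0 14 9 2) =(0 13 1 14 9 2 10 5) =[13, 14, 10, 3, 4, 0, 6, 7, 8, 2, 5, 11, 12, 1, 9]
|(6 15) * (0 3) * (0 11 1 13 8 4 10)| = 8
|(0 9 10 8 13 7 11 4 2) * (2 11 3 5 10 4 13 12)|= |(0 9 4 11 13 7 3 5 10 8 12 2)|= 12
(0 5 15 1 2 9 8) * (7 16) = (0 5 15 1 2 9 8)(7 16) = [5, 2, 9, 3, 4, 15, 6, 16, 0, 8, 10, 11, 12, 13, 14, 1, 7]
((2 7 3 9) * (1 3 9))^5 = (1 3)(2 9 7) = [0, 3, 9, 1, 4, 5, 6, 2, 8, 7]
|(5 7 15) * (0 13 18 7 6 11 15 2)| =20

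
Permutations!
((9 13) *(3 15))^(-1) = (3 15)(9 13) = [0, 1, 2, 15, 4, 5, 6, 7, 8, 13, 10, 11, 12, 9, 14, 3]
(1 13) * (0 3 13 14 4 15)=[3, 14, 2, 13, 15, 5, 6, 7, 8, 9, 10, 11, 12, 1, 4, 0]=(0 3 13 1 14 4 15)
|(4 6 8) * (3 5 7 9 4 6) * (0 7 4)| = |(0 7 9)(3 5 4)(6 8)| = 6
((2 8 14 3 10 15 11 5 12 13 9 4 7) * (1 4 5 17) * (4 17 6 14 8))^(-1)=(1 17)(2 7 4)(3 14 6 11 15 10)(5 9 13 12)=[0, 17, 7, 14, 2, 9, 11, 4, 8, 13, 3, 15, 5, 12, 6, 10, 16, 1]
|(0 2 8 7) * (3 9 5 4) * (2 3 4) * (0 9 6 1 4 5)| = 10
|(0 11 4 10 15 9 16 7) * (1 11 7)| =14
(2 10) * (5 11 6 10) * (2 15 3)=[0, 1, 5, 2, 4, 11, 10, 7, 8, 9, 15, 6, 12, 13, 14, 3]=(2 5 11 6 10 15 3)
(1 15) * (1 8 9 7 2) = (1 15 8 9 7 2) = [0, 15, 1, 3, 4, 5, 6, 2, 9, 7, 10, 11, 12, 13, 14, 8]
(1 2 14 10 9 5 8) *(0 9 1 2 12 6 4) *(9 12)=(0 12 6 4)(1 9 5 8 2 14 10)=[12, 9, 14, 3, 0, 8, 4, 7, 2, 5, 1, 11, 6, 13, 10]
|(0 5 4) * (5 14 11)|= |(0 14 11 5 4)|= 5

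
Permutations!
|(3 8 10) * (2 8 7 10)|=6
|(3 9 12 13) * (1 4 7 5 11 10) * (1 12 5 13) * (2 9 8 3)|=10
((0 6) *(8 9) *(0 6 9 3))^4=(9)=[0, 1, 2, 3, 4, 5, 6, 7, 8, 9]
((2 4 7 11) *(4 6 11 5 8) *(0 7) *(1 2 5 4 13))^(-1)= (0 4 7)(1 13 8 5 11 6 2)= [4, 13, 1, 3, 7, 11, 2, 0, 5, 9, 10, 6, 12, 8]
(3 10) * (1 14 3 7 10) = (1 14 3)(7 10) = [0, 14, 2, 1, 4, 5, 6, 10, 8, 9, 7, 11, 12, 13, 3]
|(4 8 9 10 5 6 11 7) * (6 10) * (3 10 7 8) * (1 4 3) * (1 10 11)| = |(1 4 10 5 7 3 11 8 9 6)| = 10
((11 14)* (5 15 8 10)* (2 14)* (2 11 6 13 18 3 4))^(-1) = [0, 1, 4, 18, 3, 10, 14, 7, 15, 9, 8, 11, 12, 6, 2, 5, 16, 17, 13] = (2 4 3 18 13 6 14)(5 10 8 15)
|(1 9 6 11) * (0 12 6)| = 6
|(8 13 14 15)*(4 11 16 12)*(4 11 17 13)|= 6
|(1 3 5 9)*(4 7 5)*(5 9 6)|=10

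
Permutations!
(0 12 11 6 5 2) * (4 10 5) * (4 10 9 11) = (0 12 4 9 11 6 10 5 2) = [12, 1, 0, 3, 9, 2, 10, 7, 8, 11, 5, 6, 4]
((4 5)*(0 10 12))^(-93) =(12)(4 5) =[0, 1, 2, 3, 5, 4, 6, 7, 8, 9, 10, 11, 12]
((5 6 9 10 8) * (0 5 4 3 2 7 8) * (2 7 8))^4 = (0 10 9 6 5)(2 7 3 4 8) = [10, 1, 7, 4, 8, 0, 5, 3, 2, 6, 9]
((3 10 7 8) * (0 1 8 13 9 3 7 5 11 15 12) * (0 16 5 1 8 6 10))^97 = (0 8 7 13 9 3)(1 6 10)(5 15 16 11 12) = [8, 6, 2, 0, 4, 15, 10, 13, 7, 3, 1, 12, 5, 9, 14, 16, 11]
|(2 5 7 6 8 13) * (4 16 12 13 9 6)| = 21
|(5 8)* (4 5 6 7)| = 5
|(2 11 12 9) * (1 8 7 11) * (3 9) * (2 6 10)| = |(1 8 7 11 12 3 9 6 10 2)| = 10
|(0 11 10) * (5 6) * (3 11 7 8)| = 6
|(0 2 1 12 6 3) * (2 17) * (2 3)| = 12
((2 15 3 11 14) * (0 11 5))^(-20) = [11, 1, 15, 5, 4, 0, 6, 7, 8, 9, 10, 14, 12, 13, 2, 3] = (0 11 14 2 15 3 5)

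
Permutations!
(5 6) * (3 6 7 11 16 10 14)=(3 6 5 7 11 16 10 14)=[0, 1, 2, 6, 4, 7, 5, 11, 8, 9, 14, 16, 12, 13, 3, 15, 10]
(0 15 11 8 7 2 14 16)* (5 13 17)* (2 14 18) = (0 15 11 8 7 14 16)(2 18)(5 13 17) = [15, 1, 18, 3, 4, 13, 6, 14, 7, 9, 10, 8, 12, 17, 16, 11, 0, 5, 2]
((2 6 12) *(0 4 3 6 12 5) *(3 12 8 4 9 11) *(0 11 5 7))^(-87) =(0 3 9 6 5 7 11)(2 8 4 12) =[3, 1, 8, 9, 12, 7, 5, 11, 4, 6, 10, 0, 2]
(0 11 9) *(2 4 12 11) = [2, 1, 4, 3, 12, 5, 6, 7, 8, 0, 10, 9, 11] = (0 2 4 12 11 9)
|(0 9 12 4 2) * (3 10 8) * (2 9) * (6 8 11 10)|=6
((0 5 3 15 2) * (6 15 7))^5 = (0 15 7 5 2 6 3) = [15, 1, 6, 0, 4, 2, 3, 5, 8, 9, 10, 11, 12, 13, 14, 7]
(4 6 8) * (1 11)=(1 11)(4 6 8)=[0, 11, 2, 3, 6, 5, 8, 7, 4, 9, 10, 1]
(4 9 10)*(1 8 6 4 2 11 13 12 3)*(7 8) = (1 7 8 6 4 9 10 2 11 13 12 3) = [0, 7, 11, 1, 9, 5, 4, 8, 6, 10, 2, 13, 3, 12]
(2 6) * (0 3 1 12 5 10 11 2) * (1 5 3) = (0 1 12 3 5 10 11 2 6) = [1, 12, 6, 5, 4, 10, 0, 7, 8, 9, 11, 2, 3]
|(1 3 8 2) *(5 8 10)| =6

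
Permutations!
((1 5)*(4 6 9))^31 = (1 5)(4 6 9) = [0, 5, 2, 3, 6, 1, 9, 7, 8, 4]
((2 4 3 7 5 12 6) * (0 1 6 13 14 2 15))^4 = (15)(2 5)(3 13)(4 12)(7 14) = [0, 1, 5, 13, 12, 2, 6, 14, 8, 9, 10, 11, 4, 3, 7, 15]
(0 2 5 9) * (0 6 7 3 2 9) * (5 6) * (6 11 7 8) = (0 9 5)(2 11 7 3)(6 8) = [9, 1, 11, 2, 4, 0, 8, 3, 6, 5, 10, 7]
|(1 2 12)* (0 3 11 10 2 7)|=|(0 3 11 10 2 12 1 7)|=8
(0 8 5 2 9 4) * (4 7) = (0 8 5 2 9 7 4) = [8, 1, 9, 3, 0, 2, 6, 4, 5, 7]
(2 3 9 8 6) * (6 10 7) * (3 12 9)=(2 12 9 8 10 7 6)=[0, 1, 12, 3, 4, 5, 2, 6, 10, 8, 7, 11, 9]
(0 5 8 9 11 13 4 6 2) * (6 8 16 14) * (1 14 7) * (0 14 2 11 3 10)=(0 5 16 7 1 2 14 6 11 13 4 8 9 3 10)=[5, 2, 14, 10, 8, 16, 11, 1, 9, 3, 0, 13, 12, 4, 6, 15, 7]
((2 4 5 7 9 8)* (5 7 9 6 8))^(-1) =(2 8 6 7 4)(5 9) =[0, 1, 8, 3, 2, 9, 7, 4, 6, 5]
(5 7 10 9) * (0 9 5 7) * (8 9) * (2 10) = (0 8 9 7 2 10 5) = [8, 1, 10, 3, 4, 0, 6, 2, 9, 7, 5]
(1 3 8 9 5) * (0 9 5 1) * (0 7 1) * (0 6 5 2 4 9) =(1 3 8 2 4 9 6 5 7) =[0, 3, 4, 8, 9, 7, 5, 1, 2, 6]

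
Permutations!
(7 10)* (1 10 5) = [0, 10, 2, 3, 4, 1, 6, 5, 8, 9, 7] = (1 10 7 5)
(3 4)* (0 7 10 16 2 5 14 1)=[7, 0, 5, 4, 3, 14, 6, 10, 8, 9, 16, 11, 12, 13, 1, 15, 2]=(0 7 10 16 2 5 14 1)(3 4)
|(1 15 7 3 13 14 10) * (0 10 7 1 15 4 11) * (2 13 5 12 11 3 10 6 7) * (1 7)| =24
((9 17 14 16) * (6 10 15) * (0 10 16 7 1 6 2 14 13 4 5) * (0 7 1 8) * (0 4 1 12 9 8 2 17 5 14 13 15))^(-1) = [10, 13, 7, 3, 8, 9, 1, 5, 16, 12, 0, 11, 14, 2, 4, 17, 6, 15] = (0 10)(1 13 2 7 5 9 12 14 4 8 16 6)(15 17)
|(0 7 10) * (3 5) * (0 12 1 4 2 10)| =|(0 7)(1 4 2 10 12)(3 5)| =10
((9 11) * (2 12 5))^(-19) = (2 5 12)(9 11) = [0, 1, 5, 3, 4, 12, 6, 7, 8, 11, 10, 9, 2]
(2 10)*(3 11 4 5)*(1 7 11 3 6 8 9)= (1 7 11 4 5 6 8 9)(2 10)= [0, 7, 10, 3, 5, 6, 8, 11, 9, 1, 2, 4]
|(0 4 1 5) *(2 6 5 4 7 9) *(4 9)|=|(0 7 4 1 9 2 6 5)|=8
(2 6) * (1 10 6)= (1 10 6 2)= [0, 10, 1, 3, 4, 5, 2, 7, 8, 9, 6]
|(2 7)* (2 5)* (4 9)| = 6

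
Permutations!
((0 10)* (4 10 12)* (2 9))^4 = (12) = [0, 1, 2, 3, 4, 5, 6, 7, 8, 9, 10, 11, 12]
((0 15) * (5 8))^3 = (0 15)(5 8) = [15, 1, 2, 3, 4, 8, 6, 7, 5, 9, 10, 11, 12, 13, 14, 0]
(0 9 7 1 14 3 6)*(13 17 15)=(0 9 7 1 14 3 6)(13 17 15)=[9, 14, 2, 6, 4, 5, 0, 1, 8, 7, 10, 11, 12, 17, 3, 13, 16, 15]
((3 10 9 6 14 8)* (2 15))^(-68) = (15)(3 14 9)(6 10 8) = [0, 1, 2, 14, 4, 5, 10, 7, 6, 3, 8, 11, 12, 13, 9, 15]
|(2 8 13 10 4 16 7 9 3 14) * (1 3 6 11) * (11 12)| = |(1 3 14 2 8 13 10 4 16 7 9 6 12 11)| = 14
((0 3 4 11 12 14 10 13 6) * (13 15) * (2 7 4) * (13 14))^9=(15)=[0, 1, 2, 3, 4, 5, 6, 7, 8, 9, 10, 11, 12, 13, 14, 15]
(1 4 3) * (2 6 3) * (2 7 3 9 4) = (1 2 6 9 4 7 3) = [0, 2, 6, 1, 7, 5, 9, 3, 8, 4]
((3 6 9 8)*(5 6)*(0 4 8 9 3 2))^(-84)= (9)= [0, 1, 2, 3, 4, 5, 6, 7, 8, 9]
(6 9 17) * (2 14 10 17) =(2 14 10 17 6 9) =[0, 1, 14, 3, 4, 5, 9, 7, 8, 2, 17, 11, 12, 13, 10, 15, 16, 6]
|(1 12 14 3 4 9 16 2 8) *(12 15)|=10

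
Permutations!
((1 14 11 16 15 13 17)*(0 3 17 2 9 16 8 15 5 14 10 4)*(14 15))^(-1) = (0 4 10 1 17 3)(2 13 15 5 16 9)(8 11 14) = [4, 17, 13, 0, 10, 16, 6, 7, 11, 2, 1, 14, 12, 15, 8, 5, 9, 3]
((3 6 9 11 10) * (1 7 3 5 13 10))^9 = (13)(1 6)(3 11)(7 9) = [0, 6, 2, 11, 4, 5, 1, 9, 8, 7, 10, 3, 12, 13]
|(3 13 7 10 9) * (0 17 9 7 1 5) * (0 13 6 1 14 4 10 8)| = |(0 17 9 3 6 1 5 13 14 4 10 7 8)| = 13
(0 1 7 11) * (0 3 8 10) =[1, 7, 2, 8, 4, 5, 6, 11, 10, 9, 0, 3] =(0 1 7 11 3 8 10)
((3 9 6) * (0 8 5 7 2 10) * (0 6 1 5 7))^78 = (0 1 3 10 7)(2 8 5 9 6) = [1, 3, 8, 10, 4, 9, 2, 0, 5, 6, 7]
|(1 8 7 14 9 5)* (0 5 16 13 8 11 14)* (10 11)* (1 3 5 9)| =|(0 9 16 13 8 7)(1 10 11 14)(3 5)| =12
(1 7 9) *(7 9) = (1 9) = [0, 9, 2, 3, 4, 5, 6, 7, 8, 1]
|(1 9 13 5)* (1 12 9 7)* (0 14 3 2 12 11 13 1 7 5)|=10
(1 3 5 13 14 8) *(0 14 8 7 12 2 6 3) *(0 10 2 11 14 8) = (0 8 1 10 2 6 3 5 13)(7 12 11 14) = [8, 10, 6, 5, 4, 13, 3, 12, 1, 9, 2, 14, 11, 0, 7]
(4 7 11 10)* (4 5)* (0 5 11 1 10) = (0 5 4 7 1 10 11) = [5, 10, 2, 3, 7, 4, 6, 1, 8, 9, 11, 0]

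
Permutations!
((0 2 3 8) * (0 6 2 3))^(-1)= (0 2 6 8 3)= [2, 1, 6, 0, 4, 5, 8, 7, 3]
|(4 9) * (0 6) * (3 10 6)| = 4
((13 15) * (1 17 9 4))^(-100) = (17) = [0, 1, 2, 3, 4, 5, 6, 7, 8, 9, 10, 11, 12, 13, 14, 15, 16, 17]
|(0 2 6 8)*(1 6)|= |(0 2 1 6 8)|= 5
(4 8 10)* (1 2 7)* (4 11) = (1 2 7)(4 8 10 11) = [0, 2, 7, 3, 8, 5, 6, 1, 10, 9, 11, 4]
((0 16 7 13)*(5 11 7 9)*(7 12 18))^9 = (18) = [0, 1, 2, 3, 4, 5, 6, 7, 8, 9, 10, 11, 12, 13, 14, 15, 16, 17, 18]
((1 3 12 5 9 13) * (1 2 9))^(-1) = (1 5 12 3)(2 13 9) = [0, 5, 13, 1, 4, 12, 6, 7, 8, 2, 10, 11, 3, 9]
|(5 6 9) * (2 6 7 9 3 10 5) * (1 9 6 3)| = |(1 9 2 3 10 5 7 6)| = 8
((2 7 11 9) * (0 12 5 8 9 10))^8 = [10, 1, 9, 3, 4, 12, 6, 2, 5, 8, 11, 7, 0] = (0 10 11 7 2 9 8 5 12)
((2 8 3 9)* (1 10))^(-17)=(1 10)(2 9 3 8)=[0, 10, 9, 8, 4, 5, 6, 7, 2, 3, 1]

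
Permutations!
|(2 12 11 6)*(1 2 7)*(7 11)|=|(1 2 12 7)(6 11)|=4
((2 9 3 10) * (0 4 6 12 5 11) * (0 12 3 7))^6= (12)(0 9 10 6)(2 3 4 7)= [9, 1, 3, 4, 7, 5, 0, 2, 8, 10, 6, 11, 12]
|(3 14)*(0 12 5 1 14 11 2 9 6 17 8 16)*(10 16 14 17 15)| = |(0 12 5 1 17 8 14 3 11 2 9 6 15 10 16)| = 15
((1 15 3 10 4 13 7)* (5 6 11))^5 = [0, 13, 2, 1, 3, 11, 5, 4, 8, 9, 15, 6, 12, 10, 14, 7] = (1 13 10 15 7 4 3)(5 11 6)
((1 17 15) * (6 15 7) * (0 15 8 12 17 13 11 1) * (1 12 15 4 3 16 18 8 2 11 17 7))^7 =(18)(1 13 17)(2 12 6 11 7) =[0, 13, 12, 3, 4, 5, 11, 2, 8, 9, 10, 7, 6, 17, 14, 15, 16, 1, 18]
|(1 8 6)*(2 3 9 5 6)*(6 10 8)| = |(1 6)(2 3 9 5 10 8)| = 6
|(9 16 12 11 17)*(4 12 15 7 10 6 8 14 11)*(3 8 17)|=28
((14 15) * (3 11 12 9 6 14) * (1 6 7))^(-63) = (15) = [0, 1, 2, 3, 4, 5, 6, 7, 8, 9, 10, 11, 12, 13, 14, 15]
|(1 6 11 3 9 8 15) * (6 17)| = 8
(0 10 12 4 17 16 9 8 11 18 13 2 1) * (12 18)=(0 10 18 13 2 1)(4 17 16 9 8 11 12)=[10, 0, 1, 3, 17, 5, 6, 7, 11, 8, 18, 12, 4, 2, 14, 15, 9, 16, 13]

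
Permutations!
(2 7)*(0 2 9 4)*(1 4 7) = (0 2 1 4)(7 9) = [2, 4, 1, 3, 0, 5, 6, 9, 8, 7]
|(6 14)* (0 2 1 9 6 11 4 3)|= 9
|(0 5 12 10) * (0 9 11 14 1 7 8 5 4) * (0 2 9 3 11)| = 36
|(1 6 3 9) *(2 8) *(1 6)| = 6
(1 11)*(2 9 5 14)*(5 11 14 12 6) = (1 14 2 9 11)(5 12 6) = [0, 14, 9, 3, 4, 12, 5, 7, 8, 11, 10, 1, 6, 13, 2]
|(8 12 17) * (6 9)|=6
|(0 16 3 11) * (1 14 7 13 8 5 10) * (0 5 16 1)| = 11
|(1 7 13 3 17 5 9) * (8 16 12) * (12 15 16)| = |(1 7 13 3 17 5 9)(8 12)(15 16)| = 14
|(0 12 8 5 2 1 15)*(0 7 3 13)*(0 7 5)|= |(0 12 8)(1 15 5 2)(3 13 7)|= 12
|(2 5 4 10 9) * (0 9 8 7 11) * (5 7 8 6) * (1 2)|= |(0 9 1 2 7 11)(4 10 6 5)|= 12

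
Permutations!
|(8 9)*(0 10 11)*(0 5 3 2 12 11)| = 10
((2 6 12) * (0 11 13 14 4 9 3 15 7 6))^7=(0 15 13 6 4 2 3 11 7 14 12 9)=[15, 1, 3, 11, 2, 5, 4, 14, 8, 0, 10, 7, 9, 6, 12, 13]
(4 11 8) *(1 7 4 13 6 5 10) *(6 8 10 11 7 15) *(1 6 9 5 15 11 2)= [0, 11, 1, 3, 7, 2, 15, 4, 13, 5, 6, 10, 12, 8, 14, 9]= (1 11 10 6 15 9 5 2)(4 7)(8 13)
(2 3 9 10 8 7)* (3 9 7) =(2 9 10 8 3 7) =[0, 1, 9, 7, 4, 5, 6, 2, 3, 10, 8]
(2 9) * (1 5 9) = (1 5 9 2) = [0, 5, 1, 3, 4, 9, 6, 7, 8, 2]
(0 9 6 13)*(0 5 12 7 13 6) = (0 9)(5 12 7 13) = [9, 1, 2, 3, 4, 12, 6, 13, 8, 0, 10, 11, 7, 5]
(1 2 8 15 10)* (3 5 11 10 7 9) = (1 2 8 15 7 9 3 5 11 10) = [0, 2, 8, 5, 4, 11, 6, 9, 15, 3, 1, 10, 12, 13, 14, 7]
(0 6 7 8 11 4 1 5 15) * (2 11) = (0 6 7 8 2 11 4 1 5 15) = [6, 5, 11, 3, 1, 15, 7, 8, 2, 9, 10, 4, 12, 13, 14, 0]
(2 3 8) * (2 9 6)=(2 3 8 9 6)=[0, 1, 3, 8, 4, 5, 2, 7, 9, 6]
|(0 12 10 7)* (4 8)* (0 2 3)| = 6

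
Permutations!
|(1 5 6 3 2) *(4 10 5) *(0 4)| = |(0 4 10 5 6 3 2 1)| = 8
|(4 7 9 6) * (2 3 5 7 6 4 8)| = 8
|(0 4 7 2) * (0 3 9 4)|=|(2 3 9 4 7)|=5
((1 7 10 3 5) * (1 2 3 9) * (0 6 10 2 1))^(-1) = (0 9 10 6)(1 5 3 2 7) = [9, 5, 7, 2, 4, 3, 0, 1, 8, 10, 6]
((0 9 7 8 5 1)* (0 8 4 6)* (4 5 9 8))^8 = [0, 1, 2, 3, 4, 5, 6, 7, 8, 9] = (9)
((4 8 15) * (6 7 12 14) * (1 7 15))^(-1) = (1 8 4 15 6 14 12 7) = [0, 8, 2, 3, 15, 5, 14, 1, 4, 9, 10, 11, 7, 13, 12, 6]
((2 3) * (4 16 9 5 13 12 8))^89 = (2 3)(4 12 5 16 8 13 9) = [0, 1, 3, 2, 12, 16, 6, 7, 13, 4, 10, 11, 5, 9, 14, 15, 8]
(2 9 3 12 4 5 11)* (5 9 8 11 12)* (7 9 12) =(2 8 11)(3 5 7 9)(4 12) =[0, 1, 8, 5, 12, 7, 6, 9, 11, 3, 10, 2, 4]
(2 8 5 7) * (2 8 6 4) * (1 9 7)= [0, 9, 6, 3, 2, 1, 4, 8, 5, 7]= (1 9 7 8 5)(2 6 4)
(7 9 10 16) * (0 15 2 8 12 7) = (0 15 2 8 12 7 9 10 16) = [15, 1, 8, 3, 4, 5, 6, 9, 12, 10, 16, 11, 7, 13, 14, 2, 0]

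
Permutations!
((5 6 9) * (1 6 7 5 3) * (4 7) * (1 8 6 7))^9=(1 7 5 4)(3 8 6 9)=[0, 7, 2, 8, 1, 4, 9, 5, 6, 3]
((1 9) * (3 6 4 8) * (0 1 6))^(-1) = [3, 0, 2, 8, 6, 5, 9, 7, 4, 1] = (0 3 8 4 6 9 1)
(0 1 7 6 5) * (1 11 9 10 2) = (0 11 9 10 2 1 7 6 5) = [11, 7, 1, 3, 4, 0, 5, 6, 8, 10, 2, 9]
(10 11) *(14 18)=(10 11)(14 18)=[0, 1, 2, 3, 4, 5, 6, 7, 8, 9, 11, 10, 12, 13, 18, 15, 16, 17, 14]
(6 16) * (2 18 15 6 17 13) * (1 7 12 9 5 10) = (1 7 12 9 5 10)(2 18 15 6 16 17 13) = [0, 7, 18, 3, 4, 10, 16, 12, 8, 5, 1, 11, 9, 2, 14, 6, 17, 13, 15]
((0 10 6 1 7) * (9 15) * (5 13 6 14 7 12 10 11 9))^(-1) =(0 7 14 10 12 1 6 13 5 15 9 11) =[7, 6, 2, 3, 4, 15, 13, 14, 8, 11, 12, 0, 1, 5, 10, 9]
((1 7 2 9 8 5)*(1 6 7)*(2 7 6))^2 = [0, 1, 8, 3, 4, 9, 6, 7, 2, 5] = (2 8)(5 9)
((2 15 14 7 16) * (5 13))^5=(16)(5 13)=[0, 1, 2, 3, 4, 13, 6, 7, 8, 9, 10, 11, 12, 5, 14, 15, 16]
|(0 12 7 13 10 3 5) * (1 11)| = |(0 12 7 13 10 3 5)(1 11)| = 14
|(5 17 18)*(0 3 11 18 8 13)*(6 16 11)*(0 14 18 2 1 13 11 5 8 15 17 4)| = |(0 3 6 16 5 4)(1 13 14 18 8 11 2)(15 17)| = 42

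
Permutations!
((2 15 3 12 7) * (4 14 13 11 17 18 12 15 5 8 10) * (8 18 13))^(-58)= [0, 1, 18, 3, 8, 12, 6, 5, 4, 9, 14, 13, 2, 17, 10, 15, 16, 11, 7]= (2 18 7 5 12)(4 8)(10 14)(11 13 17)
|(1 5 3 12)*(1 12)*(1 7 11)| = |(12)(1 5 3 7 11)| = 5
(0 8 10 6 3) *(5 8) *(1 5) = (0 1 5 8 10 6 3) = [1, 5, 2, 0, 4, 8, 3, 7, 10, 9, 6]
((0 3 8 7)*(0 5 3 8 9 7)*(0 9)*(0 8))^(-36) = [0, 1, 2, 5, 4, 7, 6, 9, 3, 8] = (3 5 7 9 8)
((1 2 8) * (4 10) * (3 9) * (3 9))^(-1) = (1 8 2)(4 10) = [0, 8, 1, 3, 10, 5, 6, 7, 2, 9, 4]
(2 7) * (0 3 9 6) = (0 3 9 6)(2 7) = [3, 1, 7, 9, 4, 5, 0, 2, 8, 6]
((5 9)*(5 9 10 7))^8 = [0, 1, 2, 3, 4, 7, 6, 10, 8, 9, 5] = (5 7 10)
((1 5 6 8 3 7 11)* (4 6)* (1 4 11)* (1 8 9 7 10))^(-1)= (1 10 3 8 7 9 6 4 11 5)= [0, 10, 2, 8, 11, 1, 4, 9, 7, 6, 3, 5]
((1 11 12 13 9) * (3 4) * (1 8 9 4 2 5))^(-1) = (1 5 2 3 4 13 12 11)(8 9) = [0, 5, 3, 4, 13, 2, 6, 7, 9, 8, 10, 1, 11, 12]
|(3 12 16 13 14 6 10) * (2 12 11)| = |(2 12 16 13 14 6 10 3 11)| = 9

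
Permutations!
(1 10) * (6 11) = (1 10)(6 11) = [0, 10, 2, 3, 4, 5, 11, 7, 8, 9, 1, 6]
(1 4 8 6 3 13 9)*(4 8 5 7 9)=(1 8 6 3 13 4 5 7 9)=[0, 8, 2, 13, 5, 7, 3, 9, 6, 1, 10, 11, 12, 4]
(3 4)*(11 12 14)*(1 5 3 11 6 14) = (1 5 3 4 11 12)(6 14) = [0, 5, 2, 4, 11, 3, 14, 7, 8, 9, 10, 12, 1, 13, 6]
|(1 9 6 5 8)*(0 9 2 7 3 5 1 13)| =|(0 9 6 1 2 7 3 5 8 13)| =10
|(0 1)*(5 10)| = |(0 1)(5 10)| = 2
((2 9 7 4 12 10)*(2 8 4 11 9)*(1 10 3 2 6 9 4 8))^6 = [0, 1, 12, 4, 7, 5, 3, 6, 8, 2, 10, 9, 11] = (2 12 11 9)(3 4 7 6)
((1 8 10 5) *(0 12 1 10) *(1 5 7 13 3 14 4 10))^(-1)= (0 8 1 5 12)(3 13 7 10 4 14)= [8, 5, 2, 13, 14, 12, 6, 10, 1, 9, 4, 11, 0, 7, 3]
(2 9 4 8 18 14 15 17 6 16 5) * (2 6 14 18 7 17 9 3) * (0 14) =(18)(0 14 15 9 4 8 7 17)(2 3)(5 6 16) =[14, 1, 3, 2, 8, 6, 16, 17, 7, 4, 10, 11, 12, 13, 15, 9, 5, 0, 18]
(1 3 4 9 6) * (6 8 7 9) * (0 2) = (0 2)(1 3 4 6)(7 9 8) = [2, 3, 0, 4, 6, 5, 1, 9, 7, 8]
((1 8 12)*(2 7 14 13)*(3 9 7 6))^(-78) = [0, 1, 13, 6, 4, 5, 2, 9, 8, 3, 10, 11, 12, 14, 7] = (2 13 14 7 9 3 6)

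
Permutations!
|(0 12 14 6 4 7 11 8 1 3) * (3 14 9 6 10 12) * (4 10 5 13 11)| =12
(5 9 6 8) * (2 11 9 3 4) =(2 11 9 6 8 5 3 4) =[0, 1, 11, 4, 2, 3, 8, 7, 5, 6, 10, 9]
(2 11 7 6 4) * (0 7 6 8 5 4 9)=(0 7 8 5 4 2 11 6 9)=[7, 1, 11, 3, 2, 4, 9, 8, 5, 0, 10, 6]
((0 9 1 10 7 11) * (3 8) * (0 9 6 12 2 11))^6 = (0 1 2)(6 10 11)(7 9 12) = [1, 2, 0, 3, 4, 5, 10, 9, 8, 12, 11, 6, 7]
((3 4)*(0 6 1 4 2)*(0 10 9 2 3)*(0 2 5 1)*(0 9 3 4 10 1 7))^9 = [7, 2, 4, 10, 3, 9, 0, 5, 8, 6, 1] = (0 7 5 9 6)(1 2 4 3 10)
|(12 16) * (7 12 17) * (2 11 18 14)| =4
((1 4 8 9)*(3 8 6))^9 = [0, 3, 2, 1, 8, 5, 9, 7, 4, 6] = (1 3)(4 8)(6 9)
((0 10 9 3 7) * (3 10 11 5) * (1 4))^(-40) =(11) =[0, 1, 2, 3, 4, 5, 6, 7, 8, 9, 10, 11]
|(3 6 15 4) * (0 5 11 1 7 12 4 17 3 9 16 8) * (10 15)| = 10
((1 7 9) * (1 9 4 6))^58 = [0, 4, 2, 3, 1, 5, 7, 6, 8, 9] = (9)(1 4)(6 7)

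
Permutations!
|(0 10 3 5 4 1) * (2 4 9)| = 8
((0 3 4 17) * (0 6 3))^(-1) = (3 6 17 4) = [0, 1, 2, 6, 3, 5, 17, 7, 8, 9, 10, 11, 12, 13, 14, 15, 16, 4]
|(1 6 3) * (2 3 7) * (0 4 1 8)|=|(0 4 1 6 7 2 3 8)|=8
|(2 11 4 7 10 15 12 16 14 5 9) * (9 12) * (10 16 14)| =24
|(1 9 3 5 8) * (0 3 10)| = |(0 3 5 8 1 9 10)| = 7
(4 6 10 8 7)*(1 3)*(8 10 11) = (1 3)(4 6 11 8 7) = [0, 3, 2, 1, 6, 5, 11, 4, 7, 9, 10, 8]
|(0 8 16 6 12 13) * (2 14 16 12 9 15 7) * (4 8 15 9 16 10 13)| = 42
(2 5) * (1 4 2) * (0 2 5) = (0 2)(1 4 5) = [2, 4, 0, 3, 5, 1]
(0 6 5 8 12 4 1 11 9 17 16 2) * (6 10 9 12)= (0 10 9 17 16 2)(1 11 12 4)(5 8 6)= [10, 11, 0, 3, 1, 8, 5, 7, 6, 17, 9, 12, 4, 13, 14, 15, 2, 16]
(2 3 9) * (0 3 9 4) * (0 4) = (0 3)(2 9) = [3, 1, 9, 0, 4, 5, 6, 7, 8, 2]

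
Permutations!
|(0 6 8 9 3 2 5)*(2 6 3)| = |(0 3 6 8 9 2 5)| = 7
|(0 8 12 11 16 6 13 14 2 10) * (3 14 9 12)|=|(0 8 3 14 2 10)(6 13 9 12 11 16)|=6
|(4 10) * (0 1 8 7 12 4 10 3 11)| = |(0 1 8 7 12 4 3 11)| = 8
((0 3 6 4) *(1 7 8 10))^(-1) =(0 4 6 3)(1 10 8 7) =[4, 10, 2, 0, 6, 5, 3, 1, 7, 9, 8]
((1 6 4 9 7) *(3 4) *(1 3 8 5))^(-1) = [0, 5, 2, 7, 3, 8, 1, 9, 6, 4] = (1 5 8 6)(3 7 9 4)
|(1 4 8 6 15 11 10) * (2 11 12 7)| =|(1 4 8 6 15 12 7 2 11 10)| =10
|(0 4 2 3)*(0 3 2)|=2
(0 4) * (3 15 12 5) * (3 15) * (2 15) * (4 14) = (0 14 4)(2 15 12 5) = [14, 1, 15, 3, 0, 2, 6, 7, 8, 9, 10, 11, 5, 13, 4, 12]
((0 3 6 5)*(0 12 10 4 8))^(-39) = [3, 1, 2, 6, 8, 12, 5, 7, 0, 9, 4, 11, 10] = (0 3 6 5 12 10 4 8)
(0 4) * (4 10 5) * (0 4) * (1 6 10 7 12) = (0 7 12 1 6 10 5) = [7, 6, 2, 3, 4, 0, 10, 12, 8, 9, 5, 11, 1]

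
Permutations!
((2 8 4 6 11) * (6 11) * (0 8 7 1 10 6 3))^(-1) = [3, 7, 11, 6, 8, 5, 10, 2, 0, 9, 1, 4] = (0 3 6 10 1 7 2 11 4 8)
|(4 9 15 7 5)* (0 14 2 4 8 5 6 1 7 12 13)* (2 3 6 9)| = 10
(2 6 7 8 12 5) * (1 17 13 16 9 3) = (1 17 13 16 9 3)(2 6 7 8 12 5) = [0, 17, 6, 1, 4, 2, 7, 8, 12, 3, 10, 11, 5, 16, 14, 15, 9, 13]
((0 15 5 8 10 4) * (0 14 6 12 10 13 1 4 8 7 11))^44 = (0 11 7 5 15)(1 12)(4 10)(6 13)(8 14) = [11, 12, 2, 3, 10, 15, 13, 5, 14, 9, 4, 7, 1, 6, 8, 0]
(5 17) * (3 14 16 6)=(3 14 16 6)(5 17)=[0, 1, 2, 14, 4, 17, 3, 7, 8, 9, 10, 11, 12, 13, 16, 15, 6, 5]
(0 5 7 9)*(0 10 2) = [5, 1, 0, 3, 4, 7, 6, 9, 8, 10, 2] = (0 5 7 9 10 2)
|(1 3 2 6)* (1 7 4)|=|(1 3 2 6 7 4)|=6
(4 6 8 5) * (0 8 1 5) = (0 8)(1 5 4 6) = [8, 5, 2, 3, 6, 4, 1, 7, 0]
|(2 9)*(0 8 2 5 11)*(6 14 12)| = |(0 8 2 9 5 11)(6 14 12)| = 6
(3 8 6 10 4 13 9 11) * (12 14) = (3 8 6 10 4 13 9 11)(12 14) = [0, 1, 2, 8, 13, 5, 10, 7, 6, 11, 4, 3, 14, 9, 12]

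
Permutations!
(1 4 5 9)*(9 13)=(1 4 5 13 9)=[0, 4, 2, 3, 5, 13, 6, 7, 8, 1, 10, 11, 12, 9]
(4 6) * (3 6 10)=(3 6 4 10)=[0, 1, 2, 6, 10, 5, 4, 7, 8, 9, 3]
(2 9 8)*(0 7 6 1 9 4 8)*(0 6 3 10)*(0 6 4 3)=[7, 9, 3, 10, 8, 5, 1, 0, 2, 4, 6]=(0 7)(1 9 4 8 2 3 10 6)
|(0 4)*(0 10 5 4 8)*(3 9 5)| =10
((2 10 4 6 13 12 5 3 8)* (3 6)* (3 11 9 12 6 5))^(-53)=[0, 1, 11, 10, 12, 5, 13, 7, 4, 8, 9, 3, 2, 6]=(2 11 3 10 9 8 4 12)(6 13)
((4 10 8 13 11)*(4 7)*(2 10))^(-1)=(2 4 7 11 13 8 10)=[0, 1, 4, 3, 7, 5, 6, 11, 10, 9, 2, 13, 12, 8]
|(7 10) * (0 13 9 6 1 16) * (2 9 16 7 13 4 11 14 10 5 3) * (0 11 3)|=|(0 4 3 2 9 6 1 7 5)(10 13 16 11 14)|=45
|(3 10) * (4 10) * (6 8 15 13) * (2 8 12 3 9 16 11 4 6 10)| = 9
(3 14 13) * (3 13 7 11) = [0, 1, 2, 14, 4, 5, 6, 11, 8, 9, 10, 3, 12, 13, 7] = (3 14 7 11)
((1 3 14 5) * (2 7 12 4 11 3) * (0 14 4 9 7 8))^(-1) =(0 8 2 1 5 14)(3 11 4)(7 9 12) =[8, 5, 1, 11, 3, 14, 6, 9, 2, 12, 10, 4, 7, 13, 0]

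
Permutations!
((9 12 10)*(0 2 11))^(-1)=(0 11 2)(9 10 12)=[11, 1, 0, 3, 4, 5, 6, 7, 8, 10, 12, 2, 9]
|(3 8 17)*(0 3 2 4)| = 6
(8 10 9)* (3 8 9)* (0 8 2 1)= (0 8 10 3 2 1)= [8, 0, 1, 2, 4, 5, 6, 7, 10, 9, 3]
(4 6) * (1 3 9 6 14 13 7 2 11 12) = (1 3 9 6 4 14 13 7 2 11 12) = [0, 3, 11, 9, 14, 5, 4, 2, 8, 6, 10, 12, 1, 7, 13]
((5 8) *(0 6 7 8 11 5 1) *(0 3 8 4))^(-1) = (0 4 7 6)(1 8 3)(5 11) = [4, 8, 2, 1, 7, 11, 0, 6, 3, 9, 10, 5]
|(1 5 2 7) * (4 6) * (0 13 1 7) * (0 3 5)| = |(0 13 1)(2 3 5)(4 6)| = 6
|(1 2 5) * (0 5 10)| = 5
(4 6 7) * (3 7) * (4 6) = (3 7 6) = [0, 1, 2, 7, 4, 5, 3, 6]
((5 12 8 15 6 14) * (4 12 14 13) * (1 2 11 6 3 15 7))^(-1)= (1 7 8 12 4 13 6 11 2)(3 15)(5 14)= [0, 7, 1, 15, 13, 14, 11, 8, 12, 9, 10, 2, 4, 6, 5, 3]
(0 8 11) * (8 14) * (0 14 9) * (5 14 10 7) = [9, 1, 2, 3, 4, 14, 6, 5, 11, 0, 7, 10, 12, 13, 8] = (0 9)(5 14 8 11 10 7)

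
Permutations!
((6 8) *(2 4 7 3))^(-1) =(2 3 7 4)(6 8) =[0, 1, 3, 7, 2, 5, 8, 4, 6]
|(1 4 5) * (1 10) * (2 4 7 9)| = |(1 7 9 2 4 5 10)| = 7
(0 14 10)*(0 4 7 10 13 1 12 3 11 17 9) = [14, 12, 2, 11, 7, 5, 6, 10, 8, 0, 4, 17, 3, 1, 13, 15, 16, 9] = (0 14 13 1 12 3 11 17 9)(4 7 10)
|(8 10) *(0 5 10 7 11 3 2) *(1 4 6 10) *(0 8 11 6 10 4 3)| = 11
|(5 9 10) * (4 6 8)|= |(4 6 8)(5 9 10)|= 3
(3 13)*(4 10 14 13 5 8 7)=(3 5 8 7 4 10 14 13)=[0, 1, 2, 5, 10, 8, 6, 4, 7, 9, 14, 11, 12, 3, 13]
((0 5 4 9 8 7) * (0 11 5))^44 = (4 8 11)(5 9 7) = [0, 1, 2, 3, 8, 9, 6, 5, 11, 7, 10, 4]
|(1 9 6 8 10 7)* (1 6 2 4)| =4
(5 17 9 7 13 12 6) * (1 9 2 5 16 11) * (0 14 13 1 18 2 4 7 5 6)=(0 14 13 12)(1 9 5 17 4 7)(2 6 16 11 18)=[14, 9, 6, 3, 7, 17, 16, 1, 8, 5, 10, 18, 0, 12, 13, 15, 11, 4, 2]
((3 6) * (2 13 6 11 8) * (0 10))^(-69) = (0 10)(2 3)(6 8)(11 13) = [10, 1, 3, 2, 4, 5, 8, 7, 6, 9, 0, 13, 12, 11]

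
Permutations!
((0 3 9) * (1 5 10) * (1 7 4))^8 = [9, 7, 2, 0, 10, 4, 6, 5, 8, 3, 1] = (0 9 3)(1 7 5 4 10)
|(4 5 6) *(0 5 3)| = |(0 5 6 4 3)| = 5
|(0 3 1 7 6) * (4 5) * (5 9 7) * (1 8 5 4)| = |(0 3 8 5 1 4 9 7 6)| = 9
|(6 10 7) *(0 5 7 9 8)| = |(0 5 7 6 10 9 8)| = 7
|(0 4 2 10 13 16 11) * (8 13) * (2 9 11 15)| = 12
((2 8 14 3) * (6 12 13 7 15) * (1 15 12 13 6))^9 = (1 15)(2 8 14 3)(6 13 7 12) = [0, 15, 8, 2, 4, 5, 13, 12, 14, 9, 10, 11, 6, 7, 3, 1]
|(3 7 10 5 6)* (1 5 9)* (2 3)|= |(1 5 6 2 3 7 10 9)|= 8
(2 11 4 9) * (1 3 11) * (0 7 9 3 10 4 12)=(0 7 9 2 1 10 4 3 11 12)=[7, 10, 1, 11, 3, 5, 6, 9, 8, 2, 4, 12, 0]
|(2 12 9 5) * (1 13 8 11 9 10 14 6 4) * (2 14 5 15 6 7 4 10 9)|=|(1 13 8 11 2 12 9 15 6 10 5 14 7 4)|=14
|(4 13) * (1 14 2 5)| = 4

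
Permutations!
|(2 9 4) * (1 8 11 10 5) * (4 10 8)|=|(1 4 2 9 10 5)(8 11)|=6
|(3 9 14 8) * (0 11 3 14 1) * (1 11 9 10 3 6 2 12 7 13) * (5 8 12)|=12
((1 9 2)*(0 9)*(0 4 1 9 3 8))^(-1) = (0 8 3)(1 4)(2 9) = [8, 4, 9, 0, 1, 5, 6, 7, 3, 2]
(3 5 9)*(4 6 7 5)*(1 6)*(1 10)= (1 6 7 5 9 3 4 10)= [0, 6, 2, 4, 10, 9, 7, 5, 8, 3, 1]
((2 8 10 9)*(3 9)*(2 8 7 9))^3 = (2 8)(3 9)(7 10) = [0, 1, 8, 9, 4, 5, 6, 10, 2, 3, 7]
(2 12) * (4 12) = (2 4 12) = [0, 1, 4, 3, 12, 5, 6, 7, 8, 9, 10, 11, 2]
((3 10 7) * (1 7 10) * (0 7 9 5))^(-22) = [3, 5, 2, 9, 4, 7, 6, 1, 8, 0, 10] = (10)(0 3 9)(1 5 7)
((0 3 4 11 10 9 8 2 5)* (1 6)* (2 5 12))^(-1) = (0 5 8 9 10 11 4 3)(1 6)(2 12) = [5, 6, 12, 0, 3, 8, 1, 7, 9, 10, 11, 4, 2]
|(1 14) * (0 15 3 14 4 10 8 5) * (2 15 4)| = 5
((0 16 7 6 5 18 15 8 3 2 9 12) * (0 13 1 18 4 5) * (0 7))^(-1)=[16, 13, 3, 8, 5, 4, 7, 6, 15, 2, 10, 11, 9, 12, 14, 18, 0, 17, 1]=(0 16)(1 13 12 9 2 3 8 15 18)(4 5)(6 7)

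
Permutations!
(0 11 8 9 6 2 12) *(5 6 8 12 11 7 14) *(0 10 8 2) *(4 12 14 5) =(0 7 5 6)(2 11 14 4 12 10 8 9) =[7, 1, 11, 3, 12, 6, 0, 5, 9, 2, 8, 14, 10, 13, 4]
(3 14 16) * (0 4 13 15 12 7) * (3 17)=[4, 1, 2, 14, 13, 5, 6, 0, 8, 9, 10, 11, 7, 15, 16, 12, 17, 3]=(0 4 13 15 12 7)(3 14 16 17)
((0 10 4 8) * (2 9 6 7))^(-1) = (0 8 4 10)(2 7 6 9) = [8, 1, 7, 3, 10, 5, 9, 6, 4, 2, 0]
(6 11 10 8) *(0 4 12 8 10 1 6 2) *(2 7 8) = [4, 6, 0, 3, 12, 5, 11, 8, 7, 9, 10, 1, 2] = (0 4 12 2)(1 6 11)(7 8)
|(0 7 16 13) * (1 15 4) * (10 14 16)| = 6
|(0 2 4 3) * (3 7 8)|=6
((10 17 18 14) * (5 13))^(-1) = (5 13)(10 14 18 17) = [0, 1, 2, 3, 4, 13, 6, 7, 8, 9, 14, 11, 12, 5, 18, 15, 16, 10, 17]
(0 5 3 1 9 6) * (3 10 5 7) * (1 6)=(0 7 3 6)(1 9)(5 10)=[7, 9, 2, 6, 4, 10, 0, 3, 8, 1, 5]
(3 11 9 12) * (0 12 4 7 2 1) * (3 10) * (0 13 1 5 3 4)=(0 12 10 4 7 2 5 3 11 9)(1 13)=[12, 13, 5, 11, 7, 3, 6, 2, 8, 0, 4, 9, 10, 1]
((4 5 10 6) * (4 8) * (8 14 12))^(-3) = [0, 1, 2, 3, 14, 12, 4, 7, 6, 9, 8, 11, 10, 13, 5] = (4 14 5 12 10 8 6)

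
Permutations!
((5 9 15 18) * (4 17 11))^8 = (18)(4 11 17) = [0, 1, 2, 3, 11, 5, 6, 7, 8, 9, 10, 17, 12, 13, 14, 15, 16, 4, 18]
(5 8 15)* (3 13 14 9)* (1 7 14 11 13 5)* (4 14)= (1 7 4 14 9 3 5 8 15)(11 13)= [0, 7, 2, 5, 14, 8, 6, 4, 15, 3, 10, 13, 12, 11, 9, 1]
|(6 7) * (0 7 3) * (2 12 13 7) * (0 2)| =|(2 12 13 7 6 3)| =6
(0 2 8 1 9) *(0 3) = [2, 9, 8, 0, 4, 5, 6, 7, 1, 3] = (0 2 8 1 9 3)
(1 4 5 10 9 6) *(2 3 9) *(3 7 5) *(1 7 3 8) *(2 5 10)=(1 4 8)(2 3 9 6 7 10 5)=[0, 4, 3, 9, 8, 2, 7, 10, 1, 6, 5]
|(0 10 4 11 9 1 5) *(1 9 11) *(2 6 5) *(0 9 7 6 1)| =|(11)(0 10 4)(1 2)(5 9 7 6)| =12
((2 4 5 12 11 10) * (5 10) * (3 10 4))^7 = (2 3 10)(5 12 11) = [0, 1, 3, 10, 4, 12, 6, 7, 8, 9, 2, 5, 11]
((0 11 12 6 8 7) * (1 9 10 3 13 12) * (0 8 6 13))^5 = [3, 11, 2, 10, 4, 5, 6, 8, 7, 1, 9, 0, 13, 12] = (0 3 10 9 1 11)(7 8)(12 13)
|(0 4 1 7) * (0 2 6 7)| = |(0 4 1)(2 6 7)| = 3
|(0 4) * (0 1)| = 3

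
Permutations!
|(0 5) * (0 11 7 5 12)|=|(0 12)(5 11 7)|=6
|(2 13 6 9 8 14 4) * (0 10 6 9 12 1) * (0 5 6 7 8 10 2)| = |(0 2 13 9 10 7 8 14 4)(1 5 6 12)| = 36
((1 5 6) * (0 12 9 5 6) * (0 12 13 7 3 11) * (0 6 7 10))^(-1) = (0 10 13)(1 6 11 3 7)(5 9 12) = [10, 6, 2, 7, 4, 9, 11, 1, 8, 12, 13, 3, 5, 0]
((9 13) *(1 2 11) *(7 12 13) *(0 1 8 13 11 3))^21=[1, 2, 3, 0, 4, 5, 6, 8, 7, 11, 10, 9, 13, 12]=(0 1 2 3)(7 8)(9 11)(12 13)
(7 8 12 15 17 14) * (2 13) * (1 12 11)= (1 12 15 17 14 7 8 11)(2 13)= [0, 12, 13, 3, 4, 5, 6, 8, 11, 9, 10, 1, 15, 2, 7, 17, 16, 14]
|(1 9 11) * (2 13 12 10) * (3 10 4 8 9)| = 10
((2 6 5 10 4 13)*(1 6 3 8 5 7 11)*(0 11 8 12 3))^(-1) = (0 2 13 4 10 5 8 7 6 1 11)(3 12) = [2, 11, 13, 12, 10, 8, 1, 6, 7, 9, 5, 0, 3, 4]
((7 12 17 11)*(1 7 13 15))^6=(1 15 13 11 17 12 7)=[0, 15, 2, 3, 4, 5, 6, 1, 8, 9, 10, 17, 7, 11, 14, 13, 16, 12]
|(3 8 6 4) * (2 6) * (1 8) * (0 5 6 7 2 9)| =8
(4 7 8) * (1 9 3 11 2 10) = [0, 9, 10, 11, 7, 5, 6, 8, 4, 3, 1, 2] = (1 9 3 11 2 10)(4 7 8)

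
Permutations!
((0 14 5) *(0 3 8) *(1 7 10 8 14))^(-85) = (3 5 14) = [0, 1, 2, 5, 4, 14, 6, 7, 8, 9, 10, 11, 12, 13, 3]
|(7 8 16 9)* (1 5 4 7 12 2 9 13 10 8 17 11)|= |(1 5 4 7 17 11)(2 9 12)(8 16 13 10)|= 12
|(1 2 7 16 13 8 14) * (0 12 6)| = |(0 12 6)(1 2 7 16 13 8 14)| = 21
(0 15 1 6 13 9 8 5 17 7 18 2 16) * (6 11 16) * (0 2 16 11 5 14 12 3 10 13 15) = (1 5 17 7 18 16 2 6 15)(3 10 13 9 8 14 12) = [0, 5, 6, 10, 4, 17, 15, 18, 14, 8, 13, 11, 3, 9, 12, 1, 2, 7, 16]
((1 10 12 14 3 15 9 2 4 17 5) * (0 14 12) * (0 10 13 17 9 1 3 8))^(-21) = (1 5)(3 13)(15 17) = [0, 5, 2, 13, 4, 1, 6, 7, 8, 9, 10, 11, 12, 3, 14, 17, 16, 15]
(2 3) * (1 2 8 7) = (1 2 3 8 7) = [0, 2, 3, 8, 4, 5, 6, 1, 7]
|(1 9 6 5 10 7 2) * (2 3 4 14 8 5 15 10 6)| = 9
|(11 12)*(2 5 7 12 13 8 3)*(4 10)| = |(2 5 7 12 11 13 8 3)(4 10)| = 8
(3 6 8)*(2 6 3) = (2 6 8) = [0, 1, 6, 3, 4, 5, 8, 7, 2]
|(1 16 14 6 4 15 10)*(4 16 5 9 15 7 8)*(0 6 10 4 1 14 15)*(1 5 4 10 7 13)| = |(0 6 16 15 10 14 7 8 5 9)(1 4 13)| = 30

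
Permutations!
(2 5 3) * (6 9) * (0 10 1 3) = (0 10 1 3 2 5)(6 9) = [10, 3, 5, 2, 4, 0, 9, 7, 8, 6, 1]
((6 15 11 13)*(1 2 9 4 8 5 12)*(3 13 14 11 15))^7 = (15)(3 13 6)(11 14) = [0, 1, 2, 13, 4, 5, 3, 7, 8, 9, 10, 14, 12, 6, 11, 15]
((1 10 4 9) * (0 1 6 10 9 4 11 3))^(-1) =(0 3 11 10 6 9 1) =[3, 0, 2, 11, 4, 5, 9, 7, 8, 1, 6, 10]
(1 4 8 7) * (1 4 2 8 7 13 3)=(1 2 8 13 3)(4 7)=[0, 2, 8, 1, 7, 5, 6, 4, 13, 9, 10, 11, 12, 3]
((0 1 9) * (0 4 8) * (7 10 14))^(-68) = [9, 4, 2, 3, 0, 5, 6, 10, 1, 8, 14, 11, 12, 13, 7] = (0 9 8 1 4)(7 10 14)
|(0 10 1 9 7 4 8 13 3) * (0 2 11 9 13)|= |(0 10 1 13 3 2 11 9 7 4 8)|= 11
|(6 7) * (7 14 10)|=|(6 14 10 7)|=4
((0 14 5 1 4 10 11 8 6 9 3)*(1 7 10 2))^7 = (0 6 10 14 9 11 5 3 8 7)(1 4 2) = [6, 4, 1, 8, 2, 3, 10, 0, 7, 11, 14, 5, 12, 13, 9]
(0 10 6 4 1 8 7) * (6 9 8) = (0 10 9 8 7)(1 6 4) = [10, 6, 2, 3, 1, 5, 4, 0, 7, 8, 9]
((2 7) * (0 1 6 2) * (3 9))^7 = [6, 2, 0, 9, 4, 5, 7, 1, 8, 3] = (0 6 7 1 2)(3 9)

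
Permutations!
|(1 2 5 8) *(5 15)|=5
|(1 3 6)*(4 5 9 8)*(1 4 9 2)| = |(1 3 6 4 5 2)(8 9)| = 6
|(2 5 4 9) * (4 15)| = |(2 5 15 4 9)| = 5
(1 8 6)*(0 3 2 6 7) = (0 3 2 6 1 8 7) = [3, 8, 6, 2, 4, 5, 1, 0, 7]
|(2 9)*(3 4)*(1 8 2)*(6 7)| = 4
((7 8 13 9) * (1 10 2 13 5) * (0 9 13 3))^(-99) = (13) = [0, 1, 2, 3, 4, 5, 6, 7, 8, 9, 10, 11, 12, 13]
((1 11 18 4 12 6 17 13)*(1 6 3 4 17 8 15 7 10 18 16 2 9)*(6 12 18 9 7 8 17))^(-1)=(1 9 10 7 2 16 11)(3 12 13 17 6 18 4)(8 15)=[0, 9, 16, 12, 3, 5, 18, 2, 15, 10, 7, 1, 13, 17, 14, 8, 11, 6, 4]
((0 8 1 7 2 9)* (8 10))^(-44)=(0 2 1 10 9 7 8)=[2, 10, 1, 3, 4, 5, 6, 8, 0, 7, 9]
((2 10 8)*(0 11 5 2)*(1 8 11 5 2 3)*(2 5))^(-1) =[8, 3, 0, 5, 4, 11, 6, 7, 1, 9, 2, 10] =(0 8 1 3 5 11 10 2)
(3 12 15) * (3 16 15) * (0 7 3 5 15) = (0 7 3 12 5 15 16) = [7, 1, 2, 12, 4, 15, 6, 3, 8, 9, 10, 11, 5, 13, 14, 16, 0]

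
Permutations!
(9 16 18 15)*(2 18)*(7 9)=(2 18 15 7 9 16)=[0, 1, 18, 3, 4, 5, 6, 9, 8, 16, 10, 11, 12, 13, 14, 7, 2, 17, 15]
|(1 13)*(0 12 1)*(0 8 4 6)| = |(0 12 1 13 8 4 6)| = 7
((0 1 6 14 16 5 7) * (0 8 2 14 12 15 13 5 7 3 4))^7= (0 3 13 12 1 4 5 15 6)(2 16 8 14 7)= [3, 4, 16, 13, 5, 15, 0, 2, 14, 9, 10, 11, 1, 12, 7, 6, 8]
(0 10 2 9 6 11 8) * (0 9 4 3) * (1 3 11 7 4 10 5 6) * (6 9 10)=(0 5 9 1 3)(2 6 7 4 11 8 10)=[5, 3, 6, 0, 11, 9, 7, 4, 10, 1, 2, 8]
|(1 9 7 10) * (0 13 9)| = |(0 13 9 7 10 1)| = 6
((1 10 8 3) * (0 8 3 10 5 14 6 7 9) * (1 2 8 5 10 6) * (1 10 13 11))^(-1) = (0 9 7 6 8 2 3 10 14 5)(1 11 13) = [9, 11, 3, 10, 4, 0, 8, 6, 2, 7, 14, 13, 12, 1, 5]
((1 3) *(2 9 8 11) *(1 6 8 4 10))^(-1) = (1 10 4 9 2 11 8 6 3) = [0, 10, 11, 1, 9, 5, 3, 7, 6, 2, 4, 8]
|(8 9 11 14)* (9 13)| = 5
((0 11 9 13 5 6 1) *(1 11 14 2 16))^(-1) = (0 1 16 2 14)(5 13 9 11 6) = [1, 16, 14, 3, 4, 13, 5, 7, 8, 11, 10, 6, 12, 9, 0, 15, 2]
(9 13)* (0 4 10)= [4, 1, 2, 3, 10, 5, 6, 7, 8, 13, 0, 11, 12, 9]= (0 4 10)(9 13)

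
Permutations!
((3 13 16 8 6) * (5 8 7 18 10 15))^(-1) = [0, 1, 2, 6, 4, 15, 8, 16, 5, 9, 18, 11, 12, 3, 14, 10, 13, 17, 7] = (3 6 8 5 15 10 18 7 16 13)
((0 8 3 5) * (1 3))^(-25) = (8) = [0, 1, 2, 3, 4, 5, 6, 7, 8]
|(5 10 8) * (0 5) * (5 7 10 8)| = 5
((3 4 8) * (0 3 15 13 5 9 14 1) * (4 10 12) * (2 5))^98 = [13, 15, 10, 2, 14, 12, 6, 7, 1, 4, 5, 11, 9, 3, 8, 0] = (0 13 3 2 10 5 12 9 4 14 8 1 15)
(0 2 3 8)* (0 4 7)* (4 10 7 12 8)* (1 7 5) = [2, 7, 3, 4, 12, 1, 6, 0, 10, 9, 5, 11, 8] = (0 2 3 4 12 8 10 5 1 7)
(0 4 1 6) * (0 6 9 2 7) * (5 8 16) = (0 4 1 9 2 7)(5 8 16) = [4, 9, 7, 3, 1, 8, 6, 0, 16, 2, 10, 11, 12, 13, 14, 15, 5]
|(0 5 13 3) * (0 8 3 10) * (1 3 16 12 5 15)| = 10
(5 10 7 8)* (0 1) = [1, 0, 2, 3, 4, 10, 6, 8, 5, 9, 7] = (0 1)(5 10 7 8)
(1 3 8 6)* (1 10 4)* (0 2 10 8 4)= (0 2 10)(1 3 4)(6 8)= [2, 3, 10, 4, 1, 5, 8, 7, 6, 9, 0]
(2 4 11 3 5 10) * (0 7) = [7, 1, 4, 5, 11, 10, 6, 0, 8, 9, 2, 3] = (0 7)(2 4 11 3 5 10)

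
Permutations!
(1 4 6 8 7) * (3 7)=(1 4 6 8 3 7)=[0, 4, 2, 7, 6, 5, 8, 1, 3]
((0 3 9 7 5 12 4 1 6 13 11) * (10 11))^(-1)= (0 11 10 13 6 1 4 12 5 7 9 3)= [11, 4, 2, 0, 12, 7, 1, 9, 8, 3, 13, 10, 5, 6]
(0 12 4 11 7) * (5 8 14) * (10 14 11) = (0 12 4 10 14 5 8 11 7) = [12, 1, 2, 3, 10, 8, 6, 0, 11, 9, 14, 7, 4, 13, 5]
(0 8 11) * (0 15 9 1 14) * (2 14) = (0 8 11 15 9 1 2 14) = [8, 2, 14, 3, 4, 5, 6, 7, 11, 1, 10, 15, 12, 13, 0, 9]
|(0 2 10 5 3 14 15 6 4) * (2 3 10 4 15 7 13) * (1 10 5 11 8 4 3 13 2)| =28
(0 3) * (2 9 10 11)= (0 3)(2 9 10 11)= [3, 1, 9, 0, 4, 5, 6, 7, 8, 10, 11, 2]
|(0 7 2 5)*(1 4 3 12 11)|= |(0 7 2 5)(1 4 3 12 11)|= 20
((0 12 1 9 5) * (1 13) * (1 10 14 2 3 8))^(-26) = (0 8 10 5 3 13 9 2 12 1 14) = [8, 14, 12, 13, 4, 3, 6, 7, 10, 2, 5, 11, 1, 9, 0]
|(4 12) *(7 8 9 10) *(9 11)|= |(4 12)(7 8 11 9 10)|= 10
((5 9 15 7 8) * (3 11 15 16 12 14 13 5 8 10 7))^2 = (3 15 11)(5 16 14)(9 12 13) = [0, 1, 2, 15, 4, 16, 6, 7, 8, 12, 10, 3, 13, 9, 5, 11, 14]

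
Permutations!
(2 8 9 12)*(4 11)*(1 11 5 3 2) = (1 11 4 5 3 2 8 9 12) = [0, 11, 8, 2, 5, 3, 6, 7, 9, 12, 10, 4, 1]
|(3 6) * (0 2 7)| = 6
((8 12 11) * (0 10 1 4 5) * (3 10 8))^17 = (0 5 4 1 10 3 11 12 8) = [5, 10, 2, 11, 1, 4, 6, 7, 0, 9, 3, 12, 8]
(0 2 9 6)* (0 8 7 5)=[2, 1, 9, 3, 4, 0, 8, 5, 7, 6]=(0 2 9 6 8 7 5)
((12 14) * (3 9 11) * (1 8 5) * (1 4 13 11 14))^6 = (1 3 5 14 13)(4 12 11 8 9) = [0, 3, 2, 5, 12, 14, 6, 7, 9, 4, 10, 8, 11, 1, 13]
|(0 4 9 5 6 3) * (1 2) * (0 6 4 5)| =4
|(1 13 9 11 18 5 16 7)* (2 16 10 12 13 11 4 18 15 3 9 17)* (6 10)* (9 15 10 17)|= |(1 11 10 12 13 9 4 18 5 6 17 2 16 7)(3 15)|= 14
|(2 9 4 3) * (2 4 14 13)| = 4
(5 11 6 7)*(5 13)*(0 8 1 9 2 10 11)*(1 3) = [8, 9, 10, 1, 4, 0, 7, 13, 3, 2, 11, 6, 12, 5] = (0 8 3 1 9 2 10 11 6 7 13 5)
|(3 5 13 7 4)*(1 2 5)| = 7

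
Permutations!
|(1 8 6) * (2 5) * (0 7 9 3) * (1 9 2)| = 9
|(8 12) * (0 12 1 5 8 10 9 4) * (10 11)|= |(0 12 11 10 9 4)(1 5 8)|= 6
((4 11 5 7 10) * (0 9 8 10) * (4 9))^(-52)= [5, 1, 2, 3, 7, 4, 6, 11, 9, 10, 8, 0]= (0 5 4 7 11)(8 9 10)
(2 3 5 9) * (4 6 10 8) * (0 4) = [4, 1, 3, 5, 6, 9, 10, 7, 0, 2, 8] = (0 4 6 10 8)(2 3 5 9)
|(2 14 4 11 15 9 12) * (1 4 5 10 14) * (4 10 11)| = 9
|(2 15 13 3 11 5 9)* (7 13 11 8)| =20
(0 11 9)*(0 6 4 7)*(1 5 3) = (0 11 9 6 4 7)(1 5 3) = [11, 5, 2, 1, 7, 3, 4, 0, 8, 6, 10, 9]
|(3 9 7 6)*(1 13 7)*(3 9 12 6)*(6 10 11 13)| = 6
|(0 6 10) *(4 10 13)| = 5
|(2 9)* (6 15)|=|(2 9)(6 15)|=2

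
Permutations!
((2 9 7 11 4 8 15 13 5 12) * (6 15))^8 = (2 13 8 7 12 15 4 9 5 6 11) = [0, 1, 13, 3, 9, 6, 11, 12, 7, 5, 10, 2, 15, 8, 14, 4]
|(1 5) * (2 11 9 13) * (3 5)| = |(1 3 5)(2 11 9 13)| = 12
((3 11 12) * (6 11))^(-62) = (3 11)(6 12) = [0, 1, 2, 11, 4, 5, 12, 7, 8, 9, 10, 3, 6]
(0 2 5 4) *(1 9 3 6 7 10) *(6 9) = [2, 6, 5, 9, 0, 4, 7, 10, 8, 3, 1] = (0 2 5 4)(1 6 7 10)(3 9)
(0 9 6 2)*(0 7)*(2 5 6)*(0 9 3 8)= (0 3 8)(2 7 9)(5 6)= [3, 1, 7, 8, 4, 6, 5, 9, 0, 2]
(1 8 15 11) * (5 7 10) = (1 8 15 11)(5 7 10) = [0, 8, 2, 3, 4, 7, 6, 10, 15, 9, 5, 1, 12, 13, 14, 11]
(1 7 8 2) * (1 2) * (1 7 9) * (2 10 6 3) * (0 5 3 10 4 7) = [5, 9, 4, 2, 7, 3, 10, 8, 0, 1, 6] = (0 5 3 2 4 7 8)(1 9)(6 10)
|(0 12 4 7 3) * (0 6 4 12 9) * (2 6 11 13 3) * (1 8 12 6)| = |(0 9)(1 8 12 6 4 7 2)(3 11 13)| = 42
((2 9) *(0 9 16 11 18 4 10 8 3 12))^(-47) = (0 8 18 2 12 10 11 9 3 4 16) = [8, 1, 12, 4, 16, 5, 6, 7, 18, 3, 11, 9, 10, 13, 14, 15, 0, 17, 2]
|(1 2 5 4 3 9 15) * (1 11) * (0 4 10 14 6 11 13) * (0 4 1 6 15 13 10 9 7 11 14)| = |(0 1 2 5 9 13 4 3 7 11 6 14 15 10)| = 14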